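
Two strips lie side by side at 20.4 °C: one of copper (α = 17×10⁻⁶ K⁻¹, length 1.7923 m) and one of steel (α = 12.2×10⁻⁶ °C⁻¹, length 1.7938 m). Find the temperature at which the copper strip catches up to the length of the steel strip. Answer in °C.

T = 195.1 °C

Equal length when α₁L₁ΔT − α₂L₂ΔT = L₂ − L₁ = 1.50×10⁻³ m
α₁L₁ = 3.04691×10⁻⁵, α₂L₂ = 2.188436×10⁻⁵ → Δ(αL) = 8.58474×10⁻⁶ m/K
ΔT = 1.50×10⁻³ / 8.58474×10⁻⁶ = 174.729 K, so T = 20.4 + 174.729 = 195.129 °C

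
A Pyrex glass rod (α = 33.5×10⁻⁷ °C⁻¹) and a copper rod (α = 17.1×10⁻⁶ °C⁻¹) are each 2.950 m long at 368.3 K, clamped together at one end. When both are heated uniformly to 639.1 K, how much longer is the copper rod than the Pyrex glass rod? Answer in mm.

11.0 mm

ΔT = 270.8 K
Pyrex glass: ΔL = 33.5×10⁻⁷ × 2.950 m × 270.8 = 2.6762×10⁻³ m = 2.6762 mm
copper: ΔL = 17.1×10⁻⁶ × 2.950 m × 270.8 = 1.3661×10⁻² m = 13.661 mm
difference = 13.661 − 2.6762 = 10.9848 mm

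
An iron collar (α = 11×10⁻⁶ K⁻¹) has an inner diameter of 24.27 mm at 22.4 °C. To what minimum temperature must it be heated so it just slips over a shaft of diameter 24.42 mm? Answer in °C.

Required Δd = 24.42 − 24.27 = 0.15 mm
Δd = αd₀ΔT ⇒ ΔT = Δd/(αd₀) = 0.15 / (11×10⁻⁶ × 24.27) = 561.86 K
T_min = 22.4 + 561.86 = 584.26 °C

T = 584 °C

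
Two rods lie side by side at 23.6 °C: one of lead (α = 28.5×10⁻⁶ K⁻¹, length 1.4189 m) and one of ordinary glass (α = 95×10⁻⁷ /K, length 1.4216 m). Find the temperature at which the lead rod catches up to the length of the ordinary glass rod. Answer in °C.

Equal length when α₁L₁ΔT − α₂L₂ΔT = L₂ − L₁ = 2.70×10⁻³ m
α₁L₁ = 4.043865×10⁻⁵, α₂L₂ = 1.35052×10⁻⁵ → Δ(αL) = 2.693345×10⁻⁵ m/K
ΔT = 2.70×10⁻³ / 2.693345×10⁻⁵ = 100.247 K, so T = 23.6 + 100.247 = 123.847 °C

T = 123.8 °C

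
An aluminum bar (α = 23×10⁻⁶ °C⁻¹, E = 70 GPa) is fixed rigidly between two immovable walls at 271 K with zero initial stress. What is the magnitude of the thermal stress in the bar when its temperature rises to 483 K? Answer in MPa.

σ = 341 MPa

Fully constrained: the free strain ε = αΔT is blocked, so σ = Eε = EαΔT.
|ΔT| = 212 K
σ = 70.0×10⁹ × 23×10⁻⁶ × 212 = 3.41×10⁸ Pa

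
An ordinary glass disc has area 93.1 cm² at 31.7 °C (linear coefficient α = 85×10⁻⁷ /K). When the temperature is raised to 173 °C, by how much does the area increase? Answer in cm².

ΔA = 0.224 cm²

Area coefficient ≈ 2α; |ΔT| = 141.3 K
ΔA = 2αA₀ΔT = 2(85×10⁻⁷)(93.1)(141.3) = 0.224 cm²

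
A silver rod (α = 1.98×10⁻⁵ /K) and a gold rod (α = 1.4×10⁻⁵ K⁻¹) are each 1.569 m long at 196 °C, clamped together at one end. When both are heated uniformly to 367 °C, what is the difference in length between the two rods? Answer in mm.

ΔT = 171 K
silver: ΔL = 1.98×10⁻⁵ × 1.569 m × 171 = 5.3123×10⁻³ m = 5.3123 mm
gold: ΔL = 1.4×10⁻⁵ × 1.569 m × 171 = 3.7562×10⁻³ m = 3.7562 mm
difference = 5.3123 − 3.7562 = 1.5561 mm

1.56 mm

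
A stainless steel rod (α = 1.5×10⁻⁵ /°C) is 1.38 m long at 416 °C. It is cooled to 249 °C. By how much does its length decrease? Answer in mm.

|ΔT| = |249 − 416| = 167 K
ΔL = αL₀ΔT = (1.5×10⁻⁵)(1.38)(167) = 3.46×10⁻³ m

ΔL = 3.46 mm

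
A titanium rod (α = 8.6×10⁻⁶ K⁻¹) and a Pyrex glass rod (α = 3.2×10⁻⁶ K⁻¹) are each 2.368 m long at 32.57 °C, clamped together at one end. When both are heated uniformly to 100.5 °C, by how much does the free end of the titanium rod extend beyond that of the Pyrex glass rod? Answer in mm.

0.869 mm

ΔT = 67.93 K
titanium: ΔL = 8.6×10⁻⁶ × 2.368 m × 67.93 = 1.3834×10⁻³ m = 1.3834 mm
Pyrex glass: ΔL = 3.2×10⁻⁶ × 2.368 m × 67.93 = 5.1475×10⁻⁴ m = 0.51475 mm
difference = 1.3834 − 0.51475 = 0.86865 mm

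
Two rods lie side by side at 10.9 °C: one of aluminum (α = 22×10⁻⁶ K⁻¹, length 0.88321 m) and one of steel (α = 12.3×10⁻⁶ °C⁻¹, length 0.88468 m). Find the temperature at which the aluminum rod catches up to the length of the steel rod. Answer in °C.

Equal length when α₁L₁ΔT − α₂L₂ΔT = L₂ − L₁ = 1.47×10⁻³ m
α₁L₁ = 1.943062×10⁻⁵, α₂L₂ = 1.0881564×10⁻⁵ → Δ(αL) = 8.549056×10⁻⁶ m/K
ΔT = 1.47×10⁻³ / 8.549056×10⁻⁶ = 171.949 K, so T = 10.9 + 171.949 = 182.849 °C

T = 182.8 °C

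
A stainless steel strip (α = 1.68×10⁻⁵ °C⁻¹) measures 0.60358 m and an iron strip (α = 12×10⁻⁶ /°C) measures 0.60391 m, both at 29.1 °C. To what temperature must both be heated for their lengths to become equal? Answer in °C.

Equal length when α₁L₁ΔT − α₂L₂ΔT = L₂ − L₁ = 3.30×10⁻⁴ m
α₁L₁ = 1.0140144×10⁻⁵, α₂L₂ = 7.24692×10⁻⁶ → Δ(αL) = 2.893224×10⁻⁶ m/K
ΔT = 3.30×10⁻⁴ / 2.893224×10⁻⁶ = 114.060 K, so T = 29.1 + 114.060 = 143.160 °C

T = 143.2 °C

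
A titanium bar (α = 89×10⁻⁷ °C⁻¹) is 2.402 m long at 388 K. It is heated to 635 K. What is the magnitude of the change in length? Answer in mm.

ΔL = 5.28 mm

|ΔT| = |635 − 388| = 247 K
ΔL = αL₀ΔT = (89×10⁻⁷)(2.402)(247) = 5.28×10⁻³ m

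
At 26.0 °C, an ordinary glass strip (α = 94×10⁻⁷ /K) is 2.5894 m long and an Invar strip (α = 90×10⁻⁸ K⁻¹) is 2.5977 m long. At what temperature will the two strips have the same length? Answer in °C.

L₁(1 + α₁ΔT) = L₂(1 + α₂ΔT) ⇒ ΔT = (L₂ − L₁)/(α₁L₁ − α₂L₂)
L₂ − L₁ = 2.5977 − 2.5894 = 8.30×10⁻³ m
α₁L₁ − α₂L₂ = 94×10⁻⁷×2.5894 − 90×10⁻⁸×2.5977 = 2.200243×10⁻⁵ m/K
ΔT = 8.30×10⁻³ / 2.200243×10⁻⁵ = 377.231 K
T = 26.0 + 377.231 = 403.231 °C

T = 403.2 °C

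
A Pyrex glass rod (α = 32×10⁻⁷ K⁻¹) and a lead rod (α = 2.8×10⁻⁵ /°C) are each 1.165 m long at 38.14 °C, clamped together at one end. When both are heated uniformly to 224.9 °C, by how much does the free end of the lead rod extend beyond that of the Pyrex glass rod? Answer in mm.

ΔT = 186.76 K
Pyrex glass: ΔL = 32×10⁻⁷ × 1.165 m × 186.76 = 6.9624×10⁻⁴ m = 0.69624 mm
lead: ΔL = 2.8×10⁻⁵ × 1.165 m × 186.76 = 6.0921×10⁻³ m = 6.0921 mm
difference = 6.0921 − 0.69624 = 5.39586 mm

5.40 mm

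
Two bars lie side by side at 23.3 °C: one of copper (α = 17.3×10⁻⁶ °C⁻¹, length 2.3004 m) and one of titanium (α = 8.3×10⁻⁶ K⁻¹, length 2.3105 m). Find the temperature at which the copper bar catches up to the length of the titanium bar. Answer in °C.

T = 513.1 °C

Equal length when α₁L₁ΔT − α₂L₂ΔT = L₂ − L₁ = 1.01×10⁻² m
α₁L₁ = 3.979692×10⁻⁵, α₂L₂ = 1.917715×10⁻⁵ → Δ(αL) = 2.061977×10⁻⁵ m/K
ΔT = 1.01×10⁻² / 2.061977×10⁻⁵ = 489.821 K, so T = 23.3 + 489.821 = 513.121 °C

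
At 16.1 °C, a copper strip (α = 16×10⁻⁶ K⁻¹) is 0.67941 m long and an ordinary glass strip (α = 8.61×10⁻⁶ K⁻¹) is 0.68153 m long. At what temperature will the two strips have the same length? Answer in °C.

L₁(1 + α₁ΔT) = L₂(1 + α₂ΔT) ⇒ ΔT = (L₂ − L₁)/(α₁L₁ − α₂L₂)
L₂ − L₁ = 0.68153 − 0.67941 = 2.12×10⁻³ m
α₁L₁ − α₂L₂ = 16×10⁻⁶×0.67941 − 8.61×10⁻⁶×0.68153 = 5.0025867×10⁻⁶ m/K
ΔT = 2.12×10⁻³ / 5.0025867×10⁻⁶ = 423.781 K
T = 16.1 + 423.781 = 439.881 °C

T = 439.9 °C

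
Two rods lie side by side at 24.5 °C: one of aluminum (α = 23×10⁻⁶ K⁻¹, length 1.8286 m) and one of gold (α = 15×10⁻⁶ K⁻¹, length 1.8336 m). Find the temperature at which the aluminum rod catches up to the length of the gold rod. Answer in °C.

T = 368.1 °C

L₁(1 + α₁ΔT) = L₂(1 + α₂ΔT) ⇒ ΔT = (L₂ − L₁)/(α₁L₁ − α₂L₂)
L₂ − L₁ = 1.8336 − 1.8286 = 5.00×10⁻³ m
α₁L₁ − α₂L₂ = 23×10⁻⁶×1.8286 − 15×10⁻⁶×1.8336 = 1.45538×10⁻⁵ m/K
ΔT = 5.00×10⁻³ / 1.45538×10⁻⁵ = 343.553 K
T = 24.5 + 343.553 = 368.053 °C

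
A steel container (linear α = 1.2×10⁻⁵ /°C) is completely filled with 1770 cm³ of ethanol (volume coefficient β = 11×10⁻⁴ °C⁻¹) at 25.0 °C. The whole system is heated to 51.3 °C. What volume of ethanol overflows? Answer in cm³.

The container also expands: β_container ≈ 3α = 3.6×10⁻⁵ /K
Net overflow = V₀(β_liq − 3α_cont)ΔT
β − 3α = 1.10×10⁻³ − 3.6×10⁻⁵ = 1.064×10⁻³ /K; ΔT = 26.3 K
ΔV = 1770 × 1.064×10⁻³ × 26.3 = 49.5 cm³

49.5 cm³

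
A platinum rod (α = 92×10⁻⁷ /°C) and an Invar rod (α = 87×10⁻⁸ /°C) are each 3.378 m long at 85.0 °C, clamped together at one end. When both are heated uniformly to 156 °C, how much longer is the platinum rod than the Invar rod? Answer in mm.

2.00 mm

ΔT = 71.0 K
platinum: ΔL = 92×10⁻⁷ × 3.378 m × 71.0 = 2.2065×10⁻³ m = 2.2065 mm
Invar: ΔL = 87×10⁻⁸ × 3.378 m × 71.0 = 2.0866×10⁻⁴ m = 0.20866 mm
difference = 2.2065 − 0.20866 = 1.99784 mm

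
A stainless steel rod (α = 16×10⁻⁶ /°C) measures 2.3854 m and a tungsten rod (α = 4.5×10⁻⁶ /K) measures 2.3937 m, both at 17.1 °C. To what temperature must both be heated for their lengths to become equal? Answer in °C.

T = 320.1 °C

L₁(1 + α₁ΔT) = L₂(1 + α₂ΔT) ⇒ ΔT = (L₂ − L₁)/(α₁L₁ − α₂L₂)
L₂ − L₁ = 2.3937 − 2.3854 = 8.30×10⁻³ m
α₁L₁ − α₂L₂ = 16×10⁻⁶×2.3854 − 4.5×10⁻⁶×2.3937 = 2.739475×10⁻⁵ m/K
ΔT = 8.30×10⁻³ / 2.739475×10⁻⁵ = 302.978 K
T = 17.1 + 302.978 = 320.078 °C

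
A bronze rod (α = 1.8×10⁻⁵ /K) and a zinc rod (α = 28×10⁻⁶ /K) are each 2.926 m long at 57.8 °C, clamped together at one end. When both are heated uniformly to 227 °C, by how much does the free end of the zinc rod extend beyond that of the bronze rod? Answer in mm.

4.95 mm

ΔT = 169.2 K
bronze: ΔL = 1.8×10⁻⁵ × 2.926 m × 169.2 = 8.9114×10⁻³ m = 8.9114 mm
zinc: ΔL = 28×10⁻⁶ × 2.926 m × 169.2 = 1.3862×10⁻² m = 13.862 mm
difference = 13.862 − 8.9114 = 4.9506 mm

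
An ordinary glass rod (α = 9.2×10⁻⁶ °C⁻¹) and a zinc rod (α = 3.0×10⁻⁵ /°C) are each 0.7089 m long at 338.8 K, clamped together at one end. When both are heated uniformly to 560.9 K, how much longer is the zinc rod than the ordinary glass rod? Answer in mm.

3.27 mm

ΔT = 222.1 K
ordinary glass: ΔL = 9.2×10⁻⁶ × 0.7089 m × 222.1 = 1.4485×10⁻³ m = 1.4485 mm
zinc: ΔL = 3.0×10⁻⁵ × 0.7089 m × 222.1 = 4.7234×10⁻³ m = 4.7234 mm
difference = 4.7234 − 1.4485 = 3.2749 mm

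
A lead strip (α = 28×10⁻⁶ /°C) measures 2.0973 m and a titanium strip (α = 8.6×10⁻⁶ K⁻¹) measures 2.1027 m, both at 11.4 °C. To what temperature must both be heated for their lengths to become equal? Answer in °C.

T = 144.3 °C

L₁(1 + α₁ΔT) = L₂(1 + α₂ΔT) ⇒ ΔT = (L₂ − L₁)/(α₁L₁ − α₂L₂)
L₂ − L₁ = 2.1027 − 2.0973 = 5.40×10⁻³ m
α₁L₁ − α₂L₂ = 28×10⁻⁶×2.0973 − 8.6×10⁻⁶×2.1027 = 4.064118×10⁻⁵ m/K
ΔT = 5.40×10⁻³ / 4.064118×10⁻⁵ = 132.870 K
T = 11.4 + 132.870 = 144.270 °C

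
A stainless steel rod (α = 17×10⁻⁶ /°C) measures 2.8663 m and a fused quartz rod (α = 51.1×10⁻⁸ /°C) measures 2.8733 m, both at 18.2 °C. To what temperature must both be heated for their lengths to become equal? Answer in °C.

L₁(1 + α₁ΔT) = L₂(1 + α₂ΔT) ⇒ ΔT = (L₂ − L₁)/(α₁L₁ − α₂L₂)
L₂ − L₁ = 2.8733 − 2.8663 = 7.00×10⁻³ m
α₁L₁ − α₂L₂ = 17×10⁻⁶×2.8663 − 51.1×10⁻⁸×2.8733 = 4.72588437×10⁻⁵ m/K
ΔT = 7.00×10⁻³ / 4.72588437×10⁻⁵ = 148.120 K
T = 18.2 + 148.120 = 166.320 °C

T = 166.3 °C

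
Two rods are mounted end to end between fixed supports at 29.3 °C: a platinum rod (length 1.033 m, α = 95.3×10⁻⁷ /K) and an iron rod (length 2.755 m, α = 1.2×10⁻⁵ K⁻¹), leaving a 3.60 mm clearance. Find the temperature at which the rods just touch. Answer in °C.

α₁L₁ = 9.84449×10⁻⁶ m/K, α₂L₂ = 3.306×10⁻⁵ m/K → total 4.290449×10⁻⁵ m/K
ΔT = g/(α₁L₁+α₂L₂) = 3.60×10⁻³ / 4.290449×10⁻⁵ = 83.91 K
T = 29.3 + 83.91 = 113.21 °C

T = 113 °C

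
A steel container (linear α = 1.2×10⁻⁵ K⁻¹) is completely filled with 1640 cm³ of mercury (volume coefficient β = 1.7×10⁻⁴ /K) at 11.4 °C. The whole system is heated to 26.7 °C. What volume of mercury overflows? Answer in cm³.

The container also expands: β_container ≈ 3α = 3.6×10⁻⁵ /K
Net overflow = V₀(β_liq − 3α_cont)ΔT
β − 3α = 1.70×10⁻⁴ − 3.6×10⁻⁵ = 1.34×10⁻⁴ /K; ΔT = 15.3 K
ΔV = 1640 × 1.34×10⁻⁴ × 15.3 = 3.36 cm³

3.36 cm³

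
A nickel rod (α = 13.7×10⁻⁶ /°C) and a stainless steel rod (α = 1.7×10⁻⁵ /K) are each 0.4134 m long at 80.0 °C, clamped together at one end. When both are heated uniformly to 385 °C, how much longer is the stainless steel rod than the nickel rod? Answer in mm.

0.416 mm

ΔT = 305.0 K
nickel: ΔL = 13.7×10⁻⁶ × 0.4134 m × 305.0 = 1.7274×10⁻³ m = 1.7274 mm
stainless steel: ΔL = 1.7×10⁻⁵ × 0.4134 m × 305.0 = 2.1435×10⁻³ m = 2.1435 mm
difference = 2.1435 − 1.7274 = 0.4161 mm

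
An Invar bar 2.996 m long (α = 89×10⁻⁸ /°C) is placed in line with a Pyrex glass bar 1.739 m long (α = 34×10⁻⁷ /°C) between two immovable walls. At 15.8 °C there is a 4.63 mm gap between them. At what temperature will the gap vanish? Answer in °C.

T = 555 °C

Gap closes when ΔL₁ + ΔL₂ = 4.63 mm = 4.63×10⁻³ m
(α₁L₁ + α₂L₂)ΔT = g
α₁L₁ + α₂L₂ = 89×10⁻⁸×2.996 + 34×10⁻⁷×1.739 = 8.57904×10⁻⁶ m/K
ΔT = 4.63×10⁻³ / 8.57904×10⁻⁶ = 539.69 K
T = 15.8 + 539.69 = 555.49 °C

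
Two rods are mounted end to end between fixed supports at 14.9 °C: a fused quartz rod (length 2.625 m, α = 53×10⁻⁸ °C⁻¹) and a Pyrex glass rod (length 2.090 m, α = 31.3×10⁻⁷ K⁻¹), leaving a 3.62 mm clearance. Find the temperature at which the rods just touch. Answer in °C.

T = 471 °C

Gap closes when ΔL₁ + ΔL₂ = 3.62 mm = 3.62×10⁻³ m
(α₁L₁ + α₂L₂)ΔT = g
α₁L₁ + α₂L₂ = 53×10⁻⁸×2.625 + 31.3×10⁻⁷×2.090 = 7.93295×10⁻⁶ m/K
ΔT = 3.62×10⁻³ / 7.93295×10⁻⁶ = 456.32 K
T = 14.9 + 456.32 = 471.22 °C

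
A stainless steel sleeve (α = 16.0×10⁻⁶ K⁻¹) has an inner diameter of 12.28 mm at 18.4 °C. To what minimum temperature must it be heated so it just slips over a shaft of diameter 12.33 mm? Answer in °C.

Required Δd = 12.33 − 12.28 = 0.05 mm
Δd = αd₀ΔT ⇒ ΔT = Δd/(αd₀) = 0.05 / (16.0×10⁻⁶ × 12.28) = 254.48 K
T_min = 18.4 + 254.48 = 272.88 °C

T = 273 °C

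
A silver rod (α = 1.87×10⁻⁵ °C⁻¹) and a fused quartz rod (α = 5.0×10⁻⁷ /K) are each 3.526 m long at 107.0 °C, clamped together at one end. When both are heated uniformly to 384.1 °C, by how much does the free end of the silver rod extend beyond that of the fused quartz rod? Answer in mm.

17.8 mm

ΔT = 277.1 K
silver: ΔL = 1.87×10⁻⁵ × 3.526 m × 277.1 = 1.8271×10⁻² m = 18.271 mm
fused quartz: ΔL = 5.0×10⁻⁷ × 3.526 m × 277.1 = 4.8853×10⁻⁴ m = 0.48853 mm
difference = 18.271 − 0.48853 = 17.78247 mm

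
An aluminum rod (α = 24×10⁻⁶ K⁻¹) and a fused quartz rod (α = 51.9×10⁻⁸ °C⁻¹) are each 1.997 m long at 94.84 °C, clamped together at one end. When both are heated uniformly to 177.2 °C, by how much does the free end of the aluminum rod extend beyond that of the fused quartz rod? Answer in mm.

3.86 mm

ΔT = 82.36 K
aluminum: ΔL = 24×10⁻⁶ × 1.997 m × 82.36 = 3.9474×10⁻³ m = 3.9474 mm
fused quartz: ΔL = 51.9×10⁻⁸ × 1.997 m × 82.36 = 8.5361×10⁻⁵ m = 0.085361 mm
difference = 3.9474 − 0.085361 = 3.862039 mm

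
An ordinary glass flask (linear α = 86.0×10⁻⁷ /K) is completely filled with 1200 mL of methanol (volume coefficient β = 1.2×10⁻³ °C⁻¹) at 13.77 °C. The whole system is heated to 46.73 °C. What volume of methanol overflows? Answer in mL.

46.4 mL

The flask also expands: β_container ≈ 3α = 2.58×10⁻⁵ /K
Net overflow = V₀(β_liq − 3α_cont)ΔT
β − 3α = 1.20×10⁻³ − 2.58×10⁻⁵ = 1.1742×10⁻³ /K; ΔT = 32.96 K
ΔV = 1200 × 1.1742×10⁻³ × 32.96 = 46.4 mL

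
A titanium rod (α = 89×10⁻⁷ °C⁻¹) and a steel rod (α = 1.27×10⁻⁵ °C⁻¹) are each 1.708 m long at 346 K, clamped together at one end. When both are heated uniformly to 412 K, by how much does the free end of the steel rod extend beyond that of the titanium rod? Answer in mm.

0.428 mm

ΔT = 66 K
titanium: ΔL = 89×10⁻⁷ × 1.708 m × 66 = 1.0033×10⁻³ m = 1.0033 mm
steel: ΔL = 1.27×10⁻⁵ × 1.708 m × 66 = 1.4316×10⁻³ m = 1.4316 mm
difference = 1.4316 − 1.0033 = 0.4283 mm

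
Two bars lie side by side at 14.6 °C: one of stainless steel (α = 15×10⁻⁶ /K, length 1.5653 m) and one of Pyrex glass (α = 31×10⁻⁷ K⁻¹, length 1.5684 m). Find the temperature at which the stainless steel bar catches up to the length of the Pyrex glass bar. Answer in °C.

Equal length when α₁L₁ΔT − α₂L₂ΔT = L₂ − L₁ = 3.10×10⁻³ m
α₁L₁ = 2.34795×10⁻⁵, α₂L₂ = 4.86204×10⁻⁶ → Δ(αL) = 1.861746×10⁻⁵ m/K
ΔT = 3.10×10⁻³ / 1.861746×10⁻⁵ = 166.510 K, so T = 14.6 + 166.510 = 181.110 °C

T = 181.1 °C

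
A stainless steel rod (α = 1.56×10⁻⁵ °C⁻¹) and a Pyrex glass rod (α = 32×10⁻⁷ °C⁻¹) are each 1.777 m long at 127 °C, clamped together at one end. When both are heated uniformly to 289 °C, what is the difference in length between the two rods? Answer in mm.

3.57 mm

ΔT = 162 K
stainless steel: ΔL = 1.56×10⁻⁵ × 1.777 m × 162 = 4.4908×10⁻³ m = 4.4908 mm
Pyrex glass: ΔL = 32×10⁻⁷ × 1.777 m × 162 = 9.2120×10⁻⁴ m = 0.92120 mm
difference = 4.4908 − 0.92120 = 3.5696 mm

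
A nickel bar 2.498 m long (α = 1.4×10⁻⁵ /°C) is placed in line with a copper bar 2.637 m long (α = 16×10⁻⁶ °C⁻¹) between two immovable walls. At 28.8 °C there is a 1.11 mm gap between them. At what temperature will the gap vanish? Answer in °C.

α₁L₁ = 3.4972×10⁻⁵ m/K, α₂L₂ = 4.2192×10⁻⁵ m/K → total 7.7164×10⁻⁵ m/K
ΔT = g/(α₁L₁+α₂L₂) = 1.11×10⁻³ / 7.7164×10⁻⁵ = 14.385 K
T = 28.8 + 14.385 = 43.185 °C

T = 43.2 °C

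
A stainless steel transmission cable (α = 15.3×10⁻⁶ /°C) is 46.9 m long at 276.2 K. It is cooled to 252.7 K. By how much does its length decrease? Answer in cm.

|ΔT| = |252.7 − 276.2| = 23.5 K
ΔL = αL₀ΔT = (15.3×10⁻⁶)(46.9)(23.5) = 1.69×10⁻² m

ΔL = 1.69 cm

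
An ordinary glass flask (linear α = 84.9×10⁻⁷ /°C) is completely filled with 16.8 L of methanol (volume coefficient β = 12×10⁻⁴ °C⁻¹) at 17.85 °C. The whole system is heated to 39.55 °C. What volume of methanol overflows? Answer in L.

0.428 L

The flask also expands: β_container ≈ 3α = 2.547×10⁻⁵ /K
Net overflow = V₀(β_liq − 3α_cont)ΔT
β − 3α = 1.20×10⁻³ − 2.547×10⁻⁵ = 1.17453×10⁻³ /K; ΔT = 21.70 K
ΔV = 16.8 × 1.17453×10⁻³ × 21.70 = 0.428 L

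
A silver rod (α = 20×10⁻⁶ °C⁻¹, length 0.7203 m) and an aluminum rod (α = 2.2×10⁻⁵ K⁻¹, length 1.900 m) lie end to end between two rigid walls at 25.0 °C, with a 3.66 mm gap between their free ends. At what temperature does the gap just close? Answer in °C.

α₁L₁ = 1.4406×10⁻⁵ m/K, α₂L₂ = 4.180×10⁻⁵ m/K → total 5.6206×10⁻⁵ m/K
ΔT = g/(α₁L₁+α₂L₂) = 3.66×10⁻³ / 5.6206×10⁻⁵ = 65.118 K
T = 25.0 + 65.118 = 90.118 °C

T = 90.1 °C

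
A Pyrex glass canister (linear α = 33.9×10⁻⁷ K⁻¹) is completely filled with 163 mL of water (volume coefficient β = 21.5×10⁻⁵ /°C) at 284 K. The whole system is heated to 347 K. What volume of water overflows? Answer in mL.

The canister also expands: β_container ≈ 3α = 1.017×10⁻⁵ /K
Net overflow = V₀(β_liq − 3α_cont)ΔT
β − 3α = 2.15×10⁻⁴ − 1.017×10⁻⁵ = 2.0483×10⁻⁴ /K; ΔT = 63 K
ΔV = 163 × 2.0483×10⁻⁴ × 63 = 2.10 mL

2.10 mL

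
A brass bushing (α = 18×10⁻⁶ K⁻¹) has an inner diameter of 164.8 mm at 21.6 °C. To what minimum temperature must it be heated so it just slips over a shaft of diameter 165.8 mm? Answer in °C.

Required Δd = 165.8 − 164.8 = 1.0 mm
Δd = αd₀ΔT ⇒ ΔT = Δd/(αd₀) = 1.0 / (18×10⁻⁶ × 164.8) = 337.11 K
T_min = 21.6 + 337.11 = 358.71 °C

T = 359 °C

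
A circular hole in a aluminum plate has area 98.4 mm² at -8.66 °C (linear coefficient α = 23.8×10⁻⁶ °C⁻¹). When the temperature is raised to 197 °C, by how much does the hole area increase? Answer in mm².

ΔA = 0.963 mm²

Area coefficient ≈ 2α; |ΔT| = 205.66 K
ΔA = 2αA₀ΔT = 2(23.8×10⁻⁶)(98.4)(205.66) = 0.963 mm²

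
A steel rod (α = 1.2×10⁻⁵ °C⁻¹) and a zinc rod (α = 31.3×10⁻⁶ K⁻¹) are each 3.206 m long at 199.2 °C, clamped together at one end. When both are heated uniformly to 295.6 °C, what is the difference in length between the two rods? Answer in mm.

5.96 mm

ΔT = 96.4 K
steel: ΔL = 1.2×10⁻⁵ × 3.206 m × 96.4 = 3.7087×10⁻³ m = 3.7087 mm
zinc: ΔL = 31.3×10⁻⁶ × 3.206 m × 96.4 = 9.6735×10⁻³ m = 9.6735 mm
difference = 9.6735 − 3.7087 = 5.9648 mm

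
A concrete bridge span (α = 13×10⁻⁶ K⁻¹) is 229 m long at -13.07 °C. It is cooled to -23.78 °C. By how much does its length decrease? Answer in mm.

ΔL = 31.9 mm

|ΔT| = |-23.78 − (-13.07)| = 10.71 K
ΔL = αL₀ΔT = (13×10⁻⁶)(229)(10.71) = 3.19×10⁻² m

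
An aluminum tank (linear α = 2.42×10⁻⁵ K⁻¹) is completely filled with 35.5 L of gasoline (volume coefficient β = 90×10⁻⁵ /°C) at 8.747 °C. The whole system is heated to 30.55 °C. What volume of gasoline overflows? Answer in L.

The tank also expands: β_container ≈ 3α = 7.26×10⁻⁵ /K
Net overflow = V₀(β_liq − 3α_cont)ΔT
β − 3α = 9.00×10⁻⁴ − 7.26×10⁻⁵ = 8.274×10⁻⁴ /K; ΔT = 21.803 K
ΔV = 35.5 × 8.274×10⁻⁴ × 21.803 = 0.640 L

0.640 L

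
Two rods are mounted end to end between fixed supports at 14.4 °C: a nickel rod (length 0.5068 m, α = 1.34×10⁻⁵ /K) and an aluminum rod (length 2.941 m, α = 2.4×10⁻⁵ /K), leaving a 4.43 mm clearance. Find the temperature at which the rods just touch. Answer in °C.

α₁L₁ = 6.79112×10⁻⁶ m/K, α₂L₂ = 7.0584×10⁻⁵ m/K → total 7.737512×10⁻⁵ m/K
ΔT = g/(α₁L₁+α₂L₂) = 4.43×10⁻³ / 7.737512×10⁻⁵ = 57.254 K
T = 14.4 + 57.254 = 71.654 °C

T = 71.7 °C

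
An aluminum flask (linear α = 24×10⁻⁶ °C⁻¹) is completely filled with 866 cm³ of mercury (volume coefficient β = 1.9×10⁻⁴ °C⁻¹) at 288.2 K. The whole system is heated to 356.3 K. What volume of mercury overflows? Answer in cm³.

6.96 cm³

The flask also expands: β_container ≈ 3α = 7.2×10⁻⁵ /K
Net overflow = V₀(β_liq − 3α_cont)ΔT
β − 3α = 1.90×10⁻⁴ − 7.2×10⁻⁵ = 1.18×10⁻⁴ /K; ΔT = 68.1 K
ΔV = 866 × 1.18×10⁻⁴ × 68.1 = 6.96 cm³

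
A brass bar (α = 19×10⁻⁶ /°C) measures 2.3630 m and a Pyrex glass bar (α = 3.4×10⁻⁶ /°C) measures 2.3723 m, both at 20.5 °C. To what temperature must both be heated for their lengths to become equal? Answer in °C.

T = 273.0 °C

Equal length when α₁L₁ΔT − α₂L₂ΔT = L₂ − L₁ = 9.30×10⁻³ m
α₁L₁ = 4.4897×10⁻⁵, α₂L₂ = 8.06582×10⁻⁶ → Δ(αL) = 3.683118×10⁻⁵ m/K
ΔT = 9.30×10⁻³ / 3.683118×10⁻⁵ = 252.503 K, so T = 20.5 + 252.503 = 273.003 °C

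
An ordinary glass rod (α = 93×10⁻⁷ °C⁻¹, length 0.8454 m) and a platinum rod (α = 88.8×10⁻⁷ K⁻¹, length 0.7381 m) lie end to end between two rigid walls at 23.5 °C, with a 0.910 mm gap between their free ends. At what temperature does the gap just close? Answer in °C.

α₁L₁ = 7.86222×10⁻⁶ m/K, α₂L₂ = 6.554328×10⁻⁶ m/K → total 1.4416548×10⁻⁵ m/K
ΔT = g/(α₁L₁+α₂L₂) = 9.10×10⁻⁴ / 1.4416548×10⁻⁵ = 63.122 K
T = 23.5 + 63.122 = 86.622 °C

T = 86.6 °C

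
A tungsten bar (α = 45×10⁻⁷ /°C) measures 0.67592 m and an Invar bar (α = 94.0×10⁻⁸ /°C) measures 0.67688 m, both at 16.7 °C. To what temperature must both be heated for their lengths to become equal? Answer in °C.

T = 415.8 °C

L₁(1 + α₁ΔT) = L₂(1 + α₂ΔT) ⇒ ΔT = (L₂ − L₁)/(α₁L₁ − α₂L₂)
L₂ − L₁ = 0.67688 − 0.67592 = 9.60×10⁻⁴ m
α₁L₁ − α₂L₂ = 45×10⁻⁷×0.67592 − 94.0×10⁻⁸×0.67688 = 2.4053728×10⁻⁶ m/K
ΔT = 9.60×10⁻⁴ / 2.4053728×10⁻⁶ = 399.107 K
T = 16.7 + 399.107 = 415.807 °C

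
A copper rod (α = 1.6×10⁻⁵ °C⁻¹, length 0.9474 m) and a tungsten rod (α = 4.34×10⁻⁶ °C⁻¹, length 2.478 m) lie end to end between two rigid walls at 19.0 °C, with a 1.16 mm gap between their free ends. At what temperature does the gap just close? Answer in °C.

α₁L₁ = 1.51584×10⁻⁵ m/K, α₂L₂ = 1.075452×10⁻⁵ m/K → total 2.591292×10⁻⁵ m/K
ΔT = g/(α₁L₁+α₂L₂) = 1.16×10⁻³ / 2.591292×10⁻⁵ = 44.765 K
T = 19.0 + 44.765 = 63.765 °C

T = 63.8 °C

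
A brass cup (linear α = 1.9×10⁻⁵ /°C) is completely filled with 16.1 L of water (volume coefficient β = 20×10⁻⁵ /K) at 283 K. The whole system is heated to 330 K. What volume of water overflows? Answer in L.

0.108 L

The cup also expands: β_container ≈ 3α = 5.7×10⁻⁵ /K
Net overflow = V₀(β_liq − 3α_cont)ΔT
β − 3α = 2.00×10⁻⁴ − 5.7×10⁻⁵ = 1.43×10⁻⁴ /K; ΔT = 47 K
ΔV = 16.1 × 1.43×10⁻⁴ × 47 = 0.108 L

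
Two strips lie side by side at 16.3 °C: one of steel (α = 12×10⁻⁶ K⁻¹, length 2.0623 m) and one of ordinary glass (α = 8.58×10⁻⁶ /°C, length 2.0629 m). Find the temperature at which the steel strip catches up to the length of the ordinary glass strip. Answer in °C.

T = 101.4 °C

Equal length when α₁L₁ΔT − α₂L₂ΔT = L₂ − L₁ = 6.00×10⁻⁴ m
α₁L₁ = 2.47476×10⁻⁵, α₂L₂ = 1.7699682×10⁻⁵ → Δ(αL) = 7.047918×10⁻⁶ m/K
ΔT = 6.00×10⁻⁴ / 7.047918×10⁻⁶ = 85.132 K, so T = 16.3 + 85.132 = 101.432 °C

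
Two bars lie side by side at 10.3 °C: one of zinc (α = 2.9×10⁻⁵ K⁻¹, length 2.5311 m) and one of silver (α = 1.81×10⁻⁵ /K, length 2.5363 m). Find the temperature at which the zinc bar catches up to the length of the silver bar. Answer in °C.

L₁(1 + α₁ΔT) = L₂(1 + α₂ΔT) ⇒ ΔT = (L₂ − L₁)/(α₁L₁ − α₂L₂)
L₂ − L₁ = 2.5363 − 2.5311 = 5.20×10⁻³ m
α₁L₁ − α₂L₂ = 2.9×10⁻⁵×2.5311 − 1.81×10⁻⁵×2.5363 = 2.749487×10⁻⁵ m/K
ΔT = 5.20×10⁻³ / 2.749487×10⁻⁵ = 189.126 K
T = 10.3 + 189.126 = 199.426 °C

T = 199.4 °C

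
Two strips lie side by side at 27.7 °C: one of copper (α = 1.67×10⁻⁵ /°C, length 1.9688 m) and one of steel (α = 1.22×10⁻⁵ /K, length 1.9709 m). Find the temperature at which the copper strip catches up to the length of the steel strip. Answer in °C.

T = 265.4 °C

Equal length when α₁L₁ΔT − α₂L₂ΔT = L₂ − L₁ = 2.10×10⁻³ m
α₁L₁ = 3.287896×10⁻⁵, α₂L₂ = 2.404498×10⁻⁵ → Δ(αL) = 8.83398×10⁻⁶ m/K
ΔT = 2.10×10⁻³ / 8.83398×10⁻⁶ = 237.718 K, so T = 27.7 + 237.718 = 265.418 °C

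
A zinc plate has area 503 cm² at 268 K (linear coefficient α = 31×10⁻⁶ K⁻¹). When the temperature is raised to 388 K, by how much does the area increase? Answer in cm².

Area coefficient ≈ 2α; |ΔT| = 120 K
ΔA = 2αA₀ΔT = 2(31×10⁻⁶)(503)(120) = 3.74 cm²

ΔA = 3.74 cm²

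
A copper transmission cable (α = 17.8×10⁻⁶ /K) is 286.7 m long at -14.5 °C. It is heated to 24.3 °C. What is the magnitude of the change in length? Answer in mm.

ΔL = 198 mm

|ΔT| = |24.3 − (-14.5)| = 38.8 K
ΔL = αL₀ΔT = (17.8×10⁻⁶)(286.7)(38.8) = 1.98×10⁻¹ m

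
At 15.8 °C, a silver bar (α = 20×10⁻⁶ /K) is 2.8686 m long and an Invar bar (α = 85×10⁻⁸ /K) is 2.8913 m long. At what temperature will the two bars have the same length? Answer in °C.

L₁(1 + α₁ΔT) = L₂(1 + α₂ΔT) ⇒ ΔT = (L₂ − L₁)/(α₁L₁ − α₂L₂)
L₂ − L₁ = 2.8913 − 2.8686 = 2.27×10⁻² m
α₁L₁ − α₂L₂ = 20×10⁻⁶×2.8686 − 85×10⁻⁸×2.8913 = 5.4914395×10⁻⁵ m/K
ΔT = 2.27×10⁻² / 5.4914395×10⁻⁵ = 413.371 K
T = 15.8 + 413.371 = 429.171 °C

T = 429.2 °C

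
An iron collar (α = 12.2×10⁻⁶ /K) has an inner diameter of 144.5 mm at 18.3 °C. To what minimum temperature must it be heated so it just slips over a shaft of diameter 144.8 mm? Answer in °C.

T = 188 °C

Required Δd = 144.8 − 144.5 = 0.3 mm
Δd = αd₀ΔT ⇒ ΔT = Δd/(αd₀) = 0.3 / (12.2×10⁻⁶ × 144.5) = 170.17 K
T_min = 18.3 + 170.17 = 188.47 °C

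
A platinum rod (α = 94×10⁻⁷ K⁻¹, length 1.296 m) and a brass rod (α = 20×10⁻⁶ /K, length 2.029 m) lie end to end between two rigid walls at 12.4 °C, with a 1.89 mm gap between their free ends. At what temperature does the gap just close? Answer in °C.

T = 48.2 °C

Gap closes when ΔL₁ + ΔL₂ = 1.89 mm = 1.89×10⁻³ m
(α₁L₁ + α₂L₂)ΔT = g
α₁L₁ + α₂L₂ = 94×10⁻⁷×1.296 + 20×10⁻⁶×2.029 = 5.27624×10⁻⁵ m/K
ΔT = 1.89×10⁻³ / 5.27624×10⁻⁵ = 35.821 K
T = 12.4 + 35.821 = 48.221 °C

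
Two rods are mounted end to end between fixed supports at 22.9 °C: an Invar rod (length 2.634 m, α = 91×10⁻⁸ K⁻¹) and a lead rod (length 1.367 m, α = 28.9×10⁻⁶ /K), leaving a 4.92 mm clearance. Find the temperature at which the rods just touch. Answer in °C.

Gap closes when ΔL₁ + ΔL₂ = 4.92 mm = 4.92×10⁻³ m
(α₁L₁ + α₂L₂)ΔT = g
α₁L₁ + α₂L₂ = 91×10⁻⁸×2.634 + 28.9×10⁻⁶×1.367 = 4.190324×10⁻⁵ m/K
ΔT = 4.92×10⁻³ / 4.190324×10⁻⁵ = 117.41 K
T = 22.9 + 117.41 = 140.31 °C

T = 140 °C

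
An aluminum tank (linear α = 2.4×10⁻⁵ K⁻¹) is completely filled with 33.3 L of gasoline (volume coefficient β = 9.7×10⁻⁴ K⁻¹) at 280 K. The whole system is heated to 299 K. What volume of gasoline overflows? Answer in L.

The tank also expands: β_container ≈ 3α = 7.2×10⁻⁵ /K
Net overflow = V₀(β_liq − 3α_cont)ΔT
β − 3α = 9.70×10⁻⁴ − 7.2×10⁻⁵ = 8.98×10⁻⁴ /K; ΔT = 19 K
ΔV = 33.3 × 8.98×10⁻⁴ × 19 = 0.568 L

0.568 L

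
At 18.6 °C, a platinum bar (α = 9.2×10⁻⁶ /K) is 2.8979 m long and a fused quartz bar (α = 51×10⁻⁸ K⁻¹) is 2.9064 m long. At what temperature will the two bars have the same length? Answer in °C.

Equal length when α₁L₁ΔT − α₂L₂ΔT = L₂ − L₁ = 8.50×10⁻³ m
α₁L₁ = 2.666068×10⁻⁵, α₂L₂ = 1.482264×10⁻⁶ → Δ(αL) = 2.5178416×10⁻⁵ m/K
ΔT = 8.50×10⁻³ / 2.5178416×10⁻⁵ = 337.591 K, so T = 18.6 + 337.591 = 356.191 °C

T = 356.2 °C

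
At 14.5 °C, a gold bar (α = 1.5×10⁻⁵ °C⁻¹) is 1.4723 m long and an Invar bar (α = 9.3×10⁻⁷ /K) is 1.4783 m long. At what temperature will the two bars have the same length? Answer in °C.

T = 304.2 °C

L₁(1 + α₁ΔT) = L₂(1 + α₂ΔT) ⇒ ΔT = (L₂ − L₁)/(α₁L₁ − α₂L₂)
L₂ − L₁ = 1.4783 − 1.4723 = 6.00×10⁻³ m
α₁L₁ − α₂L₂ = 1.5×10⁻⁵×1.4723 − 9.3×10⁻⁷×1.4783 = 2.0709681×10⁻⁵ m/K
ΔT = 6.00×10⁻³ / 2.0709681×10⁻⁵ = 289.720 K
T = 14.5 + 289.720 = 304.220 °C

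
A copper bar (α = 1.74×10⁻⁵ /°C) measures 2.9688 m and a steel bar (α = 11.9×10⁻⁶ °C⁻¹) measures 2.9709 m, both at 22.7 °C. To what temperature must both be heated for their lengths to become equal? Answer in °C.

T = 151.5 °C

Equal length when α₁L₁ΔT − α₂L₂ΔT = L₂ − L₁ = 2.10×10⁻³ m
α₁L₁ = 5.165712×10⁻⁵, α₂L₂ = 3.535371×10⁻⁵ → Δ(αL) = 1.630341×10⁻⁵ m/K
ΔT = 2.10×10⁻³ / 1.630341×10⁻⁵ = 128.807 K, so T = 22.7 + 128.807 = 151.507 °C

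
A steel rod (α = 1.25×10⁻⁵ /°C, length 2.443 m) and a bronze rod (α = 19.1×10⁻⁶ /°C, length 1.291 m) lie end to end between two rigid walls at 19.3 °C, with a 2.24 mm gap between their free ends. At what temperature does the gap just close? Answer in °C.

α₁L₁ = 3.05375×10⁻⁵ m/K, α₂L₂ = 2.46581×10⁻⁵ m/K → total 5.51956×10⁻⁵ m/K
ΔT = g/(α₁L₁+α₂L₂) = 2.24×10⁻³ / 5.51956×10⁻⁵ = 40.583 K
T = 19.3 + 40.583 = 59.883 °C

T = 59.9 °C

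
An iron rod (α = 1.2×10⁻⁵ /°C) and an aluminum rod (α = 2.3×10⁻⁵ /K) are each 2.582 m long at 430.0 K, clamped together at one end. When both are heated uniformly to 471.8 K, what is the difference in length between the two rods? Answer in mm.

1.19 mm

ΔT = 41.8 K
iron: ΔL = 1.2×10⁻⁵ × 2.582 m × 41.8 = 1.2951×10⁻³ m = 1.2951 mm
aluminum: ΔL = 2.3×10⁻⁵ × 2.582 m × 41.8 = 2.4823×10⁻³ m = 2.4823 mm
difference = 2.4823 − 1.2951 = 1.1872 mm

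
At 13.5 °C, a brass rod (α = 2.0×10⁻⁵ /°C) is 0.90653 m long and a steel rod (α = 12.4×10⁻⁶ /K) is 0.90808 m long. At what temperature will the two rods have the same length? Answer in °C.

Equal length when α₁L₁ΔT − α₂L₂ΔT = L₂ − L₁ = 1.55×10⁻³ m
α₁L₁ = 1.81306×10⁻⁵, α₂L₂ = 1.1260192×10⁻⁵ → Δ(αL) = 6.870408×10⁻⁶ m/K
ΔT = 1.55×10⁻³ / 6.870408×10⁻⁶ = 225.605 K, so T = 13.5 + 225.605 = 239.105 °C

T = 239.1 °C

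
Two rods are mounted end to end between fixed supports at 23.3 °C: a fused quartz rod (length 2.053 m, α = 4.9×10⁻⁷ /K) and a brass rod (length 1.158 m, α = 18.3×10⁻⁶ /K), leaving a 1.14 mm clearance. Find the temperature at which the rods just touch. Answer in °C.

α₁L₁ = 1.00597×10⁻⁶ m/K, α₂L₂ = 2.11914×10⁻⁵ m/K → total 2.219737×10⁻⁵ m/K
ΔT = g/(α₁L₁+α₂L₂) = 1.14×10⁻³ / 2.219737×10⁻⁵ = 51.357 K
T = 23.3 + 51.357 = 74.657 °C

T = 74.7 °C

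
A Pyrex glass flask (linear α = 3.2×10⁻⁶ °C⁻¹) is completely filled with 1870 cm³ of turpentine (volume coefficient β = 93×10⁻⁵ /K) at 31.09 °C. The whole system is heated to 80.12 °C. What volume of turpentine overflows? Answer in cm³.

The flask also expands: β_container ≈ 3α = 9.6×10⁻⁶ /K
Net overflow = V₀(β_liq − 3α_cont)ΔT
β − 3α = 9.30×10⁻⁴ − 9.6×10⁻⁶ = 9.204×10⁻⁴ /K; ΔT = 49.03 K
ΔV = 1870 × 9.204×10⁻⁴ × 49.03 = 84.4 cm³

84.4 cm³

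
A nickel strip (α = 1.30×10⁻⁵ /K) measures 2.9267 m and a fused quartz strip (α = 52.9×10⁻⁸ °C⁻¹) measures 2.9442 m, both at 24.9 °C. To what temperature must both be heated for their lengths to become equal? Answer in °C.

Equal length when α₁L₁ΔT − α₂L₂ΔT = L₂ − L₁ = 1.75×10⁻² m
α₁L₁ = 3.80471×10⁻⁵, α₂L₂ = 1.5574818×10⁻⁶ → Δ(αL) = 3.64896182×10⁻⁵ m/K
ΔT = 1.75×10⁻² / 3.64896182×10⁻⁵ = 479.588 K, so T = 24.9 + 479.588 = 504.488 °C

T = 504.5 °C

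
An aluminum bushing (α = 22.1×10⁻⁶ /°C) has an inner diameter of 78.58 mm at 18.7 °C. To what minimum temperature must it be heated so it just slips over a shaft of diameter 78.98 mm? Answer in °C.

Required Δd = 78.98 − 78.58 = 0.40 mm
Δd = αd₀ΔT ⇒ ΔT = Δd/(αd₀) = 0.40 / (22.1×10⁻⁶ × 78.58) = 230.33 K
T_min = 18.7 + 230.33 = 249.03 °C

T = 249 °C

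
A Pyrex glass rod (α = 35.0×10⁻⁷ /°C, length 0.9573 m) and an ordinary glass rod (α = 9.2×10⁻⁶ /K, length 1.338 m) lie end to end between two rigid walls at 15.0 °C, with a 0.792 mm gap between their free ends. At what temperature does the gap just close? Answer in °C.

α₁L₁ = 3.35055×10⁻⁶ m/K, α₂L₂ = 1.23096×10⁻⁵ m/K → total 1.566015×10⁻⁵ m/K
ΔT = g/(α₁L₁+α₂L₂) = 7.92×10⁻⁴ / 1.566015×10⁻⁵ = 50.574 K
T = 15.0 + 50.574 = 65.574 °C

T = 65.6 °C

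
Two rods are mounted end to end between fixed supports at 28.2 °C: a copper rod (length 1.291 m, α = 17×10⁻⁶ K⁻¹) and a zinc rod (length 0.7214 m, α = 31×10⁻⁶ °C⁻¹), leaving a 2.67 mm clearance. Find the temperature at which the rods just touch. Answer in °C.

T = 88.5 °C

Gap closes when ΔL₁ + ΔL₂ = 2.67 mm = 2.67×10⁻³ m
(α₁L₁ + α₂L₂)ΔT = g
α₁L₁ + α₂L₂ = 17×10⁻⁶×1.291 + 31×10⁻⁶×0.7214 = 4.43104×10⁻⁵ m/K
ΔT = 2.67×10⁻³ / 4.43104×10⁻⁵ = 60.257 K
T = 28.2 + 60.257 = 88.457 °C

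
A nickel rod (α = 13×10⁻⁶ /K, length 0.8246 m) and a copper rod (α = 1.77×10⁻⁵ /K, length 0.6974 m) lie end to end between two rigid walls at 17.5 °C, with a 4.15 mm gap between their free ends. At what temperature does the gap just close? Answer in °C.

α₁L₁ = 1.07198×10⁻⁵ m/K, α₂L₂ = 1.234398×10⁻⁵ m/K → total 2.306378×10⁻⁵ m/K
ΔT = g/(α₁L₁+α₂L₂) = 4.15×10⁻³ / 2.306378×10⁻⁵ = 179.94 K
T = 17.5 + 179.94 = 197.44 °C

T = 197 °C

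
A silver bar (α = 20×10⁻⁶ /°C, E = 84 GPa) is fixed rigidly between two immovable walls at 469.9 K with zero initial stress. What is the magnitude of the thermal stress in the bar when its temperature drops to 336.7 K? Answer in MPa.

σ = 224 MPa

Fully constrained: the free strain ε = αΔT is blocked, so σ = Eε = EαΔT.
|ΔT| = 133.2 K
σ = 84.0×10⁹ × 20×10⁻⁶ × 133.2 = 2.24×10⁸ Pa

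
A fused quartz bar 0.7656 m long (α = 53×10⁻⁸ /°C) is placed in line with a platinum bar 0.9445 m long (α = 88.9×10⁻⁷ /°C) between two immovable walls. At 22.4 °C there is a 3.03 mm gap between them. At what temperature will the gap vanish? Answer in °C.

α₁L₁ = 4.05768×10⁻⁷ m/K, α₂L₂ = 8.396605×10⁻⁶ m/K → total 8.802373×10⁻⁶ m/K
ΔT = g/(α₁L₁+α₂L₂) = 3.03×10⁻³ / 8.802373×10⁻⁶ = 344.23 K
T = 22.4 + 344.23 = 366.63 °C

T = 367 °C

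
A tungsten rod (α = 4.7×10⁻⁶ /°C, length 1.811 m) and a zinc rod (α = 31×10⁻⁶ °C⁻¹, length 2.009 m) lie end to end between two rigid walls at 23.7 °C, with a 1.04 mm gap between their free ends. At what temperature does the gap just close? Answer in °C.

α₁L₁ = 8.5117×10⁻⁶ m/K, α₂L₂ = 6.2279×10⁻⁵ m/K → total 7.07907×10⁻⁵ m/K
ΔT = g/(α₁L₁+α₂L₂) = 1.04×10⁻³ / 7.07907×10⁻⁵ = 14.691 K
T = 23.7 + 14.691 = 38.391 °C

T = 38.4 °C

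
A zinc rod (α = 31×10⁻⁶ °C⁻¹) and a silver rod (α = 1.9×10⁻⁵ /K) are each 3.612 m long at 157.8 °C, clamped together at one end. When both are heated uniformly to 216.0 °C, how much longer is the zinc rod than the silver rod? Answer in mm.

ΔT = 58.2 K
zinc: ΔL = 31×10⁻⁶ × 3.612 m × 58.2 = 6.5168×10⁻³ m = 6.5168 mm
silver: ΔL = 1.9×10⁻⁵ × 3.612 m × 58.2 = 3.9941×10⁻³ m = 3.9941 mm
difference = 6.5168 − 3.9941 = 2.5227 mm

2.52 mm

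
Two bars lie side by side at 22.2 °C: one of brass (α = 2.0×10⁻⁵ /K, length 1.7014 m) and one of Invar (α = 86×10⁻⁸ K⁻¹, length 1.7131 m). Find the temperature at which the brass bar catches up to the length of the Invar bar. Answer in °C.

T = 381.6 °C

Equal length when α₁L₁ΔT − α₂L₂ΔT = L₂ − L₁ = 1.17×10⁻² m
α₁L₁ = 3.4028×10⁻⁵, α₂L₂ = 1.473266×10⁻⁶ → Δ(αL) = 3.2554734×10⁻⁵ m/K
ΔT = 1.17×10⁻² / 3.2554734×10⁻⁵ = 359.395 K, so T = 22.2 + 359.395 = 381.595 °C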